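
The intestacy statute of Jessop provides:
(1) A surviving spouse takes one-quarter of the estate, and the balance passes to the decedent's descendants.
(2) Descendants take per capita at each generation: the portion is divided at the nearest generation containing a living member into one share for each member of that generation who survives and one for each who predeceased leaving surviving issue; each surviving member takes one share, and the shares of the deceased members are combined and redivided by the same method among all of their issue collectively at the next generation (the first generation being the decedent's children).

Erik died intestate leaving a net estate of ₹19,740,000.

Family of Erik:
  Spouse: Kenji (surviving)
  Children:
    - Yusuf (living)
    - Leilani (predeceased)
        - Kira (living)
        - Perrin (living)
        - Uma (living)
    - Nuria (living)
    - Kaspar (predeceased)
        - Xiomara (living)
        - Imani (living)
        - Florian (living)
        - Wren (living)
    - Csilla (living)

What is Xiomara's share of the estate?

Xiomara receives ₹846,000.

Kenji takes one-quarter of ₹19,740,000 = ₹4,935,000. The remaining ₹14,805,000 passes to the descendants.
The descendants' portion (₹14,805,000) is divided at the children's generation into 5 shares of ₹2,961,000. Yusuf, Nuria, and Csilla each take ₹2,961,000. The 2 shares of the deceased (Leilani and Kaspar) are combined into a pool of ₹5,922,000.
That pool (₹5,922,000) is divided at the grandchildren's generation equally among Kira, Perrin, Uma, Xiomara, Imani, Florian, and Wren: ₹846,000 each.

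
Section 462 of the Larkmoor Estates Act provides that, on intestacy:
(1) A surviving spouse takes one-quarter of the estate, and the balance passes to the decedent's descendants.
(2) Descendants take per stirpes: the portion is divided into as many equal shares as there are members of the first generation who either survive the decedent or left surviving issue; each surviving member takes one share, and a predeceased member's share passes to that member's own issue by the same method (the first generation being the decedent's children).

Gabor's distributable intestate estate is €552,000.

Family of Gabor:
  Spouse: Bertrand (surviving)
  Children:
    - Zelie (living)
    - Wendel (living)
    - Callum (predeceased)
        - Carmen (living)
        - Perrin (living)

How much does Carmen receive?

Carmen receives €69,000.

Bertrand takes one-quarter of €552,000 = €138,000. The remaining €414,000 passes to the descendants.
The descendants' portion (€414,000) is divided into 3 shares of €138,000: Zelie and Wendel each take €138,000; Callum's €138,000 share passes to Callum's issue.
Callum's share (€138,000) is divided into 2 shares of €69,000: Carmen and Perrin each take €69,000.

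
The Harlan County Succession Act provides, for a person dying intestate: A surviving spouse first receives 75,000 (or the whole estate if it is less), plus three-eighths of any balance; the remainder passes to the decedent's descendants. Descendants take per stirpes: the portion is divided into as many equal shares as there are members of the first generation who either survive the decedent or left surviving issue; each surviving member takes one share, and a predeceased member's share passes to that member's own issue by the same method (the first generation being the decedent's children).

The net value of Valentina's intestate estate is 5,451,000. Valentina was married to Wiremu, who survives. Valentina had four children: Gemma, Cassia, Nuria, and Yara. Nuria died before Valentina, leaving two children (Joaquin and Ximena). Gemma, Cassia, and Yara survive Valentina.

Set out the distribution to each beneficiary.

Wiremu: 2,091,000; Gemma: 840,000; Cassia: 840,000; Joaquin: 420,000; Ximena: 420,000; Yara: 840,000

Wiremu first takes 75,000, leaving a balance of 5,376,000. Wiremu then takes three-eighths of the balance (2,016,000), for a total of 2,091,000. The remaining 3,360,000 passes to the descendants.
The descendants' portion (3,360,000) is divided into 4 shares of 840,000: Gemma, Cassia, and Yara each take 840,000; Nuria's 840,000 share passes to Nuria's issue.
Nuria's share (840,000) is divided into 2 shares of 420,000: Joaquin and Ximena each take 420,000.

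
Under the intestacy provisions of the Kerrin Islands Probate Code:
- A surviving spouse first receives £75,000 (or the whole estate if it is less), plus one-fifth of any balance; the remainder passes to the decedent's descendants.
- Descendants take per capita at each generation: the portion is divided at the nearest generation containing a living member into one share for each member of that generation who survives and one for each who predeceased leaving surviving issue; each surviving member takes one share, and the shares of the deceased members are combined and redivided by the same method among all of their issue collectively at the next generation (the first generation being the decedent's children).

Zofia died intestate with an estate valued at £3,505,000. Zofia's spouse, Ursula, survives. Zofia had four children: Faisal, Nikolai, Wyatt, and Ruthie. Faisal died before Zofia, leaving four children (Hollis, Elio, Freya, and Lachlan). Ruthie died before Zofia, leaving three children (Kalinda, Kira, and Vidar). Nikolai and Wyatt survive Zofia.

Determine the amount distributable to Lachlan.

Ursula first takes £75,000, leaving a balance of £3,430,000. Ursula then takes one-fifth of the balance (£686,000), for a total of £761,000. The remaining £2,744,000 passes to the descendants.
The descendants' portion (£2,744,000) is divided at the children's generation into 4 shares of £686,000. Nikolai and Wyatt each take £686,000. The 2 shares of the deceased (Faisal and Ruthie) are combined into a pool of £1,372,000.
That pool (£1,372,000) is divided at the grandchildren's generation equally among Hollis, Elio, Freya, Lachlan, Kalinda, Kira, and Vidar: £196,000 each.

Lachlan receives £196,000.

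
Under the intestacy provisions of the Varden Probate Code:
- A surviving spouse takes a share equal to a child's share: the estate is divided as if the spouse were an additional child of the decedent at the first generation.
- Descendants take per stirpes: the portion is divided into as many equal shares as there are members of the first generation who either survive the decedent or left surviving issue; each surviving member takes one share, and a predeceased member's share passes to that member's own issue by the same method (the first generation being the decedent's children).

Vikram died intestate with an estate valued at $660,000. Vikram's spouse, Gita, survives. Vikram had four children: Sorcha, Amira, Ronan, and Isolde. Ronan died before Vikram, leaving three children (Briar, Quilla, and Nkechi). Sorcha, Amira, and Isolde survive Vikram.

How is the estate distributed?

Gita: $132,000; Sorcha: $132,000; Amira: $132,000; Briar: $44,000; Quilla: $44,000; Nkechi: $44,000; Isolde: $132,000

The spouse counts as an additional share at the children's level, so there are 5 primary shares of $132,000. Gita takes one such share ($132,000).
The children's combined portion ($528,000) is divided into 4 shares of $132,000: Sorcha, Amira, and Isolde each take $132,000; Ronan's $132,000 share passes to Ronan's issue.
Ronan's share ($132,000) is divided into 3 shares of $44,000: Briar, Quilla, and Nkechi each take $44,000.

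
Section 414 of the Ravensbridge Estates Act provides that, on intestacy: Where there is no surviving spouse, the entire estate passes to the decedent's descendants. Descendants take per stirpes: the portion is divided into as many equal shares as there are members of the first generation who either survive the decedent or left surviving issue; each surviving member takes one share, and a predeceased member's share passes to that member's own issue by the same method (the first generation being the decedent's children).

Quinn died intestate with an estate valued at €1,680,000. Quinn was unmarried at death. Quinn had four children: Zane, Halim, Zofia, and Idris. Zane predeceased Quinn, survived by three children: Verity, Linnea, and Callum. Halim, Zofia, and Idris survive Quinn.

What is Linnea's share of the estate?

Linnea receives €140,000.

The entire €1,680,000 passes to the descendants.
That amount (€1,680,000) is divided into 4 shares of €420,000: Halim, Zofia, and Idris each take €420,000; Zane's €420,000 share passes to Zane's issue.
Zane's share (€420,000) is divided into 3 shares of €140,000: Verity, Linnea, and Callum each take €140,000.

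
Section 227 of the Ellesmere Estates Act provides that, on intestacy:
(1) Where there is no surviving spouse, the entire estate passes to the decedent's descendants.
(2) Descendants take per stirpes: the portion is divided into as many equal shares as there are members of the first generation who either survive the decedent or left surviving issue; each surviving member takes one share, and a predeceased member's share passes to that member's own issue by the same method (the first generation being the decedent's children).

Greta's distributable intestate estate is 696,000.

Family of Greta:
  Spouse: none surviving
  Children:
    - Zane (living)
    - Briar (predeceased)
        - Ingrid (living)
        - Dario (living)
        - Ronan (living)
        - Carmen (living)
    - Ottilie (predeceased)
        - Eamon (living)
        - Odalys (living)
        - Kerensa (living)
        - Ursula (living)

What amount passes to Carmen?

Carmen receives 58,000.

The entire 696,000 passes to the descendants.
That amount (696,000) is divided into 3 shares of 232,000: Zane takes 232,000; Briar's 232,000 share passes to Briar's issue; Ottilie's 232,000 share passes to Ottilie's issue.
Briar's share (232,000) is divided into 4 shares of 58,000: Ingrid, Dario, Ronan, and Carmen each take 58,000.
Ottilie's share (232,000) is divided into 4 shares of 58,000: Eamon, Odalys, Kerensa, and Ursula each take 58,000.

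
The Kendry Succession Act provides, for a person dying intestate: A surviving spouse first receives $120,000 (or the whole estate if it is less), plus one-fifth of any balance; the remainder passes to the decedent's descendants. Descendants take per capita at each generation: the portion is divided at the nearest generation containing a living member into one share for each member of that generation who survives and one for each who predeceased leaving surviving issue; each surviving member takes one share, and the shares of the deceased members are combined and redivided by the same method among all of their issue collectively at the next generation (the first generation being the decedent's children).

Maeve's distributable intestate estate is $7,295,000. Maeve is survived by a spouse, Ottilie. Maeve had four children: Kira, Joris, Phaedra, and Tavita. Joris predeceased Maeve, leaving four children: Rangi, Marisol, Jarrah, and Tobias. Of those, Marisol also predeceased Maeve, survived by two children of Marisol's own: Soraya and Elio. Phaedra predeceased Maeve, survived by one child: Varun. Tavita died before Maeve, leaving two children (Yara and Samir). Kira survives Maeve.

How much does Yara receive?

Yara receives $615,000.

Ottilie first takes $120,000, leaving a balance of $7,175,000. Ottilie then takes one-fifth of the balance ($1,435,000), for a total of $1,555,000. The remaining $5,740,000 passes to the descendants.
The descendants' portion ($5,740,000) is divided at the children's generation into 4 shares of $1,435,000. Kira takes $1,435,000. The 3 shares of the deceased (Joris, Phaedra, and Tavita) are combined into a pool of $4,305,000.
That pool ($4,305,000) is divided at the grandchildren's generation into 7 shares of $615,000. Rangi, Jarrah, Tobias, Varun, Yara, and Samir each take $615,000. The remaining share for the deceased Marisol ($615,000) is carried to the next generation.
That pool ($615,000) is divided at the great-grandchildren's generation equally among Soraya and Elio: $307,500 each.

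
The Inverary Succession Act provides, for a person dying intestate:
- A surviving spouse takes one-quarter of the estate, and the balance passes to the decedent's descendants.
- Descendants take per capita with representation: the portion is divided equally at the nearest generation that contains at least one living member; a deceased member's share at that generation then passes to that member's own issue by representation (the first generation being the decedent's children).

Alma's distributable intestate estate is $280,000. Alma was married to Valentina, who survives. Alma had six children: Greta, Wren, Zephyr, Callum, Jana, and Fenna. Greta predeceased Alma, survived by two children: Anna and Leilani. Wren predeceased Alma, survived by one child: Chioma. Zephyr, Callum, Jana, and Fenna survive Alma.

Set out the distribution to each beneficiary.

Valentina: $70,000; Anna: $17,500; Leilani: $17,500; Chioma: $35,000; Zephyr: $35,000; Callum: $35,000; Jana: $35,000; Fenna: $35,000

Valentina takes one-quarter of $280,000 = $70,000. The remaining $210,000 passes to the descendants.
The descendants' portion ($210,000) is divided into 6 shares of $35,000: Zephyr, Callum, Jana, and Fenna each take $35,000; Greta's $35,000 share passes to Greta's issue; Wren's $35,000 share passes to Wren's issue.
Greta's share ($35,000) is divided into 2 shares of $17,500: Anna and Leilani each take $17,500.
Wren's share ($35,000) passes entirely to Chioma.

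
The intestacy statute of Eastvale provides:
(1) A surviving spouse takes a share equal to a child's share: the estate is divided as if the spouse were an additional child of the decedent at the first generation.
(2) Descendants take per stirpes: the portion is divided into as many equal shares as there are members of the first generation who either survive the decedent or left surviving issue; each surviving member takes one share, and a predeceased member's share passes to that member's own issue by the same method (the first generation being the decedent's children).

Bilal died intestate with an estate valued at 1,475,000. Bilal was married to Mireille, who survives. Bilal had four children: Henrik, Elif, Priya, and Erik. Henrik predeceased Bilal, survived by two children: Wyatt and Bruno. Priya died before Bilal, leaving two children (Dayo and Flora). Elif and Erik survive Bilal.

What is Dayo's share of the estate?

Dayo receives 147,500.

The spouse counts as an additional share at the children's level, so there are 5 primary shares of 295,000. Mireille takes one such share (295,000).
The children's combined portion (1,180,000) is divided into 4 shares of 295,000: Elif and Erik each take 295,000; Henrik's 295,000 share passes to Henrik's issue; Priya's 295,000 share passes to Priya's issue.
Henrik's share (295,000) is divided into 2 shares of 147,500: Wyatt and Bruno each take 147,500.
Priya's share (295,000) is divided into 2 shares of 147,500: Dayo and Flora each take 147,500.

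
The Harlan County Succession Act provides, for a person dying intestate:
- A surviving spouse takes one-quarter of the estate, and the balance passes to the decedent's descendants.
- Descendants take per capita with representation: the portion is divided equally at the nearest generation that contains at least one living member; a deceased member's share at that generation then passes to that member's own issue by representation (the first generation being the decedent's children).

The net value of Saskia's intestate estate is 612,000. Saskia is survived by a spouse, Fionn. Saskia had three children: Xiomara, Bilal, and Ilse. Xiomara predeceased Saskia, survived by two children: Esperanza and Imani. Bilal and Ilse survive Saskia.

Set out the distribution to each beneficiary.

Fionn: 153,000; Esperanza: 76,500; Imani: 76,500; Bilal: 153,000; Ilse: 153,000

Fionn takes one-quarter of 612,000 = 153,000. The remaining 459,000 passes to the descendants.
The descendants' portion (459,000) is divided into 3 shares of 153,000: Bilal and Ilse each take 153,000; Xiomara's 153,000 share passes to Xiomara's issue.
Xiomara's share (153,000) is divided into 2 shares of 76,500: Esperanza and Imani each take 76,500.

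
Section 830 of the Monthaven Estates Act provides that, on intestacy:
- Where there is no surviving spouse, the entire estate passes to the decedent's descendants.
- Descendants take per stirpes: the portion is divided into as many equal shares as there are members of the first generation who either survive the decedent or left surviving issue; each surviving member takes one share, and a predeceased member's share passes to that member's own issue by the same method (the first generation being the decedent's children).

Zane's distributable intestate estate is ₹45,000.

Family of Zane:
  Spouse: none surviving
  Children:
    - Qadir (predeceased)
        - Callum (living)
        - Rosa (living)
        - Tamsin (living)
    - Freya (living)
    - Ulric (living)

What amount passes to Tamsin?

Tamsin receives ₹5,000.

The entire ₹45,000 passes to the descendants.
That amount (₹45,000) is divided into 3 shares of ₹15,000: Freya and Ulric each take ₹15,000; Qadir's ₹15,000 share passes to Qadir's issue.
Qadir's share (₹15,000) is divided into 3 shares of ₹5,000: Callum, Rosa, and Tamsin each take ₹5,000.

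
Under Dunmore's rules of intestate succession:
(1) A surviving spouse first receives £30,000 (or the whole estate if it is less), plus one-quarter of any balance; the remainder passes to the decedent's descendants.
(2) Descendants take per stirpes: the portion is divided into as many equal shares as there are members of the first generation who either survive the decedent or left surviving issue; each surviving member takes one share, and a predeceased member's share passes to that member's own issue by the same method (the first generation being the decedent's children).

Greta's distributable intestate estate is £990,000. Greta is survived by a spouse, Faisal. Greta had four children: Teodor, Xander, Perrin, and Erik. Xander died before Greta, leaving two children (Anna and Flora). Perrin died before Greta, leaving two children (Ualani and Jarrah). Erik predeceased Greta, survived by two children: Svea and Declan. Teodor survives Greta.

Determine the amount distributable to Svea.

Faisal first takes £30,000, leaving a balance of £960,000. Faisal then takes one-quarter of the balance (£240,000), for a total of £270,000. The remaining £720,000 passes to the descendants.
The descendants' portion (£720,000) is divided into 4 shares of £180,000: Teodor takes £180,000; Xander's £180,000 share passes to Xander's issue; Perrin's £180,000 share passes to Perrin's issue; Erik's £180,000 share passes to Erik's issue.
Xander's share (£180,000) is divided into 2 shares of £90,000: Anna and Flora each take £90,000.
Perrin's share (£180,000) is divided into 2 shares of £90,000: Ualani and Jarrah each take £90,000.
Erik's share (£180,000) is divided into 2 shares of £90,000: Svea and Declan each take £90,000.

Svea receives £90,000.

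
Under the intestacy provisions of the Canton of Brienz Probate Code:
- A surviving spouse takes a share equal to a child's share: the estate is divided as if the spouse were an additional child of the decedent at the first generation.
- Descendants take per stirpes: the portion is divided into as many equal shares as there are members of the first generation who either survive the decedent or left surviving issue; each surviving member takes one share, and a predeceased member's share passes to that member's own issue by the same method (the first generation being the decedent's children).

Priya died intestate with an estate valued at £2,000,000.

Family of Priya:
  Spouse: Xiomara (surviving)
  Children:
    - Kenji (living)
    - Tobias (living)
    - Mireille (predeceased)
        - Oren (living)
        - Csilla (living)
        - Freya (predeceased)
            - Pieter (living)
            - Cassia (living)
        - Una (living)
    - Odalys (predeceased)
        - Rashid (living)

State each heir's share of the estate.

The spouse counts as an additional share at the children's level, so there are 5 primary shares of £400,000. Xiomara takes one such share (£400,000).
The children's combined portion (£1,600,000) is divided into 4 shares of £400,000: Kenji and Tobias each take £400,000; Mireille's £400,000 share passes to Mireille's issue; Odalys's £400,000 share passes to Odalys's issue.
Mireille's share (£400,000) is divided into 4 shares of £100,000: Oren, Csilla, and Una each take £100,000; Freya's £100,000 share passes to Freya's issue.
Freya's share (£100,000) is divided into 2 shares of £50,000: Pieter and Cassia each take £50,000.
Odalys's share (£400,000) passes entirely to Rashid.

Xiomara: £400,000; Kenji: £400,000; Tobias: £400,000; Oren: £100,000; Csilla: £100,000; Pieter: £50,000; Cassia: £50,000; Una: £100,000; Rashid: £400,000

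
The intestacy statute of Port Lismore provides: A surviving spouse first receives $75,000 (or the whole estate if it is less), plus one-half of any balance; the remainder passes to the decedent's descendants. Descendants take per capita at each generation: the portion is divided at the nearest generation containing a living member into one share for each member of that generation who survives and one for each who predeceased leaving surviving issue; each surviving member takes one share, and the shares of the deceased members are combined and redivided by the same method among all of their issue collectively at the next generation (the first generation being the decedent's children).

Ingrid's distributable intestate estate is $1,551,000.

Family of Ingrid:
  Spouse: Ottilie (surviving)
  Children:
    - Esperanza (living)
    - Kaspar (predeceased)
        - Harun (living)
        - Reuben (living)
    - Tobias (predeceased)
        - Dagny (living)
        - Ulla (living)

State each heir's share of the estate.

Ottilie: $813,000; Esperanza: $246,000; Harun: $123,000; Reuben: $123,000; Dagny: $123,000; Ulla: $123,000

Ottilie first takes $75,000, leaving a balance of $1,476,000. Ottilie then takes one-half of the balance ($738,000), for a total of $813,000. The remaining $738,000 passes to the descendants.
The descendants' portion ($738,000) is divided at the children's generation into 3 shares of $246,000. Esperanza takes $246,000. The 2 shares of the deceased (Kaspar and Tobias) are combined into a pool of $492,000.
That pool ($492,000) is divided at the grandchildren's generation equally among Harun, Reuben, Dagny, and Ulla: $123,000 each.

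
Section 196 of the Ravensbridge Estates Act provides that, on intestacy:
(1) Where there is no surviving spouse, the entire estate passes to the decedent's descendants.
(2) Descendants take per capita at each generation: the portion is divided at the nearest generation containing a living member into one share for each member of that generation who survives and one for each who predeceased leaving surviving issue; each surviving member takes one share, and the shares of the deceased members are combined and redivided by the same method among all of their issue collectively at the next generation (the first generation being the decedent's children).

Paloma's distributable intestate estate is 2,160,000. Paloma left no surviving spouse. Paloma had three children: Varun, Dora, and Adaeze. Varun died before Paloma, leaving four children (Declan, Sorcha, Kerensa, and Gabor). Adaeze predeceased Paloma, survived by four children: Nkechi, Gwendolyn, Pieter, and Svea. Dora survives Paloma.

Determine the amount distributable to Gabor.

The entire 2,160,000 passes to the descendants.
That amount (2,160,000) is divided at the children's generation into 3 shares of 720,000. Dora takes 720,000. The 2 shares of the deceased (Varun and Adaeze) are combined into a pool of 1,440,000.
That pool (1,440,000) is divided at the grandchildren's generation equally among Declan, Sorcha, Kerensa, Gabor, Nkechi, Gwendolyn, Pieter, and Svea: 180,000 each.

Gabor receives 180,000.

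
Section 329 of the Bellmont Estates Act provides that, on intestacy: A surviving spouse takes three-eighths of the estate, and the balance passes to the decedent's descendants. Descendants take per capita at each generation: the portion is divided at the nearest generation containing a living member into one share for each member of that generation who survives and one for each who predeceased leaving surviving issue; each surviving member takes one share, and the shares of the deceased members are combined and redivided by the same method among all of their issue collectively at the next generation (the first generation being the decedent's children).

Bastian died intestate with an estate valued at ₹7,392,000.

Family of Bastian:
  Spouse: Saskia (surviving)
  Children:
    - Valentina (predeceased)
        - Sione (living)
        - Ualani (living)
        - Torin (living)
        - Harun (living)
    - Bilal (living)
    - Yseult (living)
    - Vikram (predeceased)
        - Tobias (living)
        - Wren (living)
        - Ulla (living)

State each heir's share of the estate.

Saskia: ₹2,772,000; Sione: ₹330,000; Ualani: ₹330,000; Torin: ₹330,000; Harun: ₹330,000; Bilal: ₹1,155,000; Yseult: ₹1,155,000; Tobias: ₹330,000; Wren: ₹330,000; Ulla: ₹330,000

Saskia takes three-eighths of ₹7,392,000 = ₹2,772,000. The remaining ₹4,620,000 passes to the descendants.
The descendants' portion (₹4,620,000) is divided at the children's generation into 4 shares of ₹1,155,000. Bilal and Yseult each take ₹1,155,000. The 2 shares of the deceased (Valentina and Vikram) are combined into a pool of ₹2,310,000.
That pool (₹2,310,000) is divided at the grandchildren's generation equally among Sione, Ualani, Torin, Harun, Tobias, Wren, and Ulla: ₹330,000 each.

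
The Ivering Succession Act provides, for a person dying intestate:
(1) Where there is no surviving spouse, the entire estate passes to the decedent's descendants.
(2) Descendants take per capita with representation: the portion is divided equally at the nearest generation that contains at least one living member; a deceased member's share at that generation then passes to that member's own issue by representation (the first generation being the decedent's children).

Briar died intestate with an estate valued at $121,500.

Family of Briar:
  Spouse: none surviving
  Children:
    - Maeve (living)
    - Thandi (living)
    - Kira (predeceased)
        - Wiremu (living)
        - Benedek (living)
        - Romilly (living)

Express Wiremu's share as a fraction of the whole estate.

The entire $121,500 passes to the descendants.
That amount ($121,500) is divided into 3 shares of $40,500: Maeve and Thandi each take $40,500; Kira's $40,500 share passes to Kira's issue.
Kira's share ($40,500) is divided into 3 shares of $13,500: Wiremu, Benedek, and Romilly each take $13,500.

Wiremu receives 1/9 of the estate.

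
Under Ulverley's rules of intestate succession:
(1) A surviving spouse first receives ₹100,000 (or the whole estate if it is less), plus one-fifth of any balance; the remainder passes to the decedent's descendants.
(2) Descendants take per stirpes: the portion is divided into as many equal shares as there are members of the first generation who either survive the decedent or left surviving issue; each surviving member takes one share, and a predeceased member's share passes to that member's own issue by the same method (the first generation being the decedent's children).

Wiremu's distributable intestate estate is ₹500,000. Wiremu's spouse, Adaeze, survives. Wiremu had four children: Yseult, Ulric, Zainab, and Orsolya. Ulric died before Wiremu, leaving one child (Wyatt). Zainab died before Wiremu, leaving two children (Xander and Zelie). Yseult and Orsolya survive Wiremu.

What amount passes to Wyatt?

Adaeze first takes ₹100,000, leaving a balance of ₹400,000. Adaeze then takes one-fifth of the balance (₹80,000), for a total of ₹180,000. The remaining ₹320,000 passes to the descendants.
The descendants' portion (₹320,000) is divided into 4 shares of ₹80,000: Yseult and Orsolya each take ₹80,000; Ulric's ₹80,000 share passes to Ulric's issue; Zainab's ₹80,000 share passes to Zainab's issue.
Ulric's share (₹80,000) passes entirely to Wyatt.
Zainab's share (₹80,000) is divided into 2 shares of ₹40,000: Xander and Zelie each take ₹40,000.

Wyatt receives ₹80,000.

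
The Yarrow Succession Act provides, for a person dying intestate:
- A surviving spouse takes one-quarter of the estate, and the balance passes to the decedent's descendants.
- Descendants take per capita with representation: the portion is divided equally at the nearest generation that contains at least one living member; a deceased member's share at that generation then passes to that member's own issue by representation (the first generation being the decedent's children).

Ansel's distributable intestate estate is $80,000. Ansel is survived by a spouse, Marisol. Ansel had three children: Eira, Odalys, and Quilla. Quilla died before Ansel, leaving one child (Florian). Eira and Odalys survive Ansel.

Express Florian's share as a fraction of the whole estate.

Florian receives 1/4 of the estate.

Marisol takes one-quarter of $80,000 = $20,000. The remaining $60,000 passes to the descendants.
The descendants' portion ($60,000) is divided into 3 shares of $20,000: Eira and Odalys each take $20,000; Quilla's $20,000 share passes to Quilla's issue.
Quilla's share ($20,000) passes entirely to Florian.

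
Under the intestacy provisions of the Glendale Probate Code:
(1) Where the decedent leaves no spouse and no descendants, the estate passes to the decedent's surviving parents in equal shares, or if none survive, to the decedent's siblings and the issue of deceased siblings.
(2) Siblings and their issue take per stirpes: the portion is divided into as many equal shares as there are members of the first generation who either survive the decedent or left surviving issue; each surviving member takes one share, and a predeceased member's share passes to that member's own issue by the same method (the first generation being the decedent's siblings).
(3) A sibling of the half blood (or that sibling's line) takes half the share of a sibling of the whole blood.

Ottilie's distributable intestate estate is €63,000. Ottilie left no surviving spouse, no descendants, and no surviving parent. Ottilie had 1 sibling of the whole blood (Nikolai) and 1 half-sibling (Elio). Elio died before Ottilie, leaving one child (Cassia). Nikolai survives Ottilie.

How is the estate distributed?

Nikolai: €42,000; Cassia: €21,000

The entire €63,000 passes to the siblings and their issue.
Counting each half-blood sibling's line as half a unit, there are 3/2 units in €63,000, so one unit is €42,000. Whole-blood lines (Nikolai) take €42,000 each; half-blood lines (Elio) take €21,000 each.
Elio's share (€21,000) passes entirely to Cassia.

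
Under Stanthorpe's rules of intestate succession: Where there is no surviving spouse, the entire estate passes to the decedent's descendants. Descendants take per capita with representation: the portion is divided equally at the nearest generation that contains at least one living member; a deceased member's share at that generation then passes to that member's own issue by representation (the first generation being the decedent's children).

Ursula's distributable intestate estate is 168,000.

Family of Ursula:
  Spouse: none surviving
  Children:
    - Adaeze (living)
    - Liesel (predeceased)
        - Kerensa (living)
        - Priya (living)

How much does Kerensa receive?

Kerensa receives 42,000.

The entire 168,000 passes to the descendants.
That amount (168,000) is divided into 2 shares of 84,000: Adaeze takes 84,000; Liesel's 84,000 share passes to Liesel's issue.
Liesel's share (84,000) is divided into 2 shares of 42,000: Kerensa and Priya each take 42,000.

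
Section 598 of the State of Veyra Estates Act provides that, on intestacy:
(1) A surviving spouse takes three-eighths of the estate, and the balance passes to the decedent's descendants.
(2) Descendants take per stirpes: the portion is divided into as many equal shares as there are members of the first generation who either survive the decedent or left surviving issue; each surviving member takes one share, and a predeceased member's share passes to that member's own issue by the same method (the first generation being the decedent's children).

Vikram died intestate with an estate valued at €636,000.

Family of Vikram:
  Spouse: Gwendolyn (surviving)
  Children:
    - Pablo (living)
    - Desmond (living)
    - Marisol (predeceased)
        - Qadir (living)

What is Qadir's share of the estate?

Qadir receives €132,500.

Gwendolyn takes three-eighths of €636,000 = €238,500. The remaining €397,500 passes to the descendants.
The descendants' portion (€397,500) is divided into 3 shares of €132,500: Pablo and Desmond each take €132,500; Marisol's €132,500 share passes to Marisol's issue.
Marisol's share (€132,500) passes entirely to Qadir.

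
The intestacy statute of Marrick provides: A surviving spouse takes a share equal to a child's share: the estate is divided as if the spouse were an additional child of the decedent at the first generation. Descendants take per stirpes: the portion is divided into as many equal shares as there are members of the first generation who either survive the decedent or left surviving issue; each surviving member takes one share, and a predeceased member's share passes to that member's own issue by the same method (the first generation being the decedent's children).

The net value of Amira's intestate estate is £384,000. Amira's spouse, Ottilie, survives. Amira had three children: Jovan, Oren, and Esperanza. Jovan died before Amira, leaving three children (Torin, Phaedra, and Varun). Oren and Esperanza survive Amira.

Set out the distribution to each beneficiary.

Ottilie: £96,000; Torin: £32,000; Phaedra: £32,000; Varun: £32,000; Oren: £96,000; Esperanza: £96,000

The spouse counts as an additional share at the children's level, so there are 4 primary shares of £96,000. Ottilie takes one such share (£96,000).
The children's combined portion (£288,000) is divided into 3 shares of £96,000: Oren and Esperanza each take £96,000; Jovan's £96,000 share passes to Jovan's issue.
Jovan's share (£96,000) is divided into 3 shares of £32,000: Torin, Phaedra, and Varun each take £32,000.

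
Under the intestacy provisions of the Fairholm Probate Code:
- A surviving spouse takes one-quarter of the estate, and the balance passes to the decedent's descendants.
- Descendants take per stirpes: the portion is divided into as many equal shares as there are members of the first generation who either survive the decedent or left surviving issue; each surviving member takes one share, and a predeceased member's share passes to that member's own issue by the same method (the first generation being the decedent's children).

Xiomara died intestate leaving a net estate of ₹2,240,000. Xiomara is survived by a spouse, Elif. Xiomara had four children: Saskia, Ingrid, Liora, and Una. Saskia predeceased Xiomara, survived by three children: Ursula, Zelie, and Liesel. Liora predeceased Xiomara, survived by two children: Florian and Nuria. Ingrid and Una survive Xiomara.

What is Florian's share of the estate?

Elif takes one-quarter of ₹2,240,000 = ₹560,000. The remaining ₹1,680,000 passes to the descendants.
The descendants' portion (₹1,680,000) is divided into 4 shares of ₹420,000: Ingrid and Una each take ₹420,000; Saskia's ₹420,000 share passes to Saskia's issue; Liora's ₹420,000 share passes to Liora's issue.
Saskia's share (₹420,000) is divided into 3 shares of ₹140,000: Ursula, Zelie, and Liesel each take ₹140,000.
Liora's share (₹420,000) is divided into 2 shares of ₹210,000: Florian and Nuria each take ₹210,000.

Florian receives ₹210,000.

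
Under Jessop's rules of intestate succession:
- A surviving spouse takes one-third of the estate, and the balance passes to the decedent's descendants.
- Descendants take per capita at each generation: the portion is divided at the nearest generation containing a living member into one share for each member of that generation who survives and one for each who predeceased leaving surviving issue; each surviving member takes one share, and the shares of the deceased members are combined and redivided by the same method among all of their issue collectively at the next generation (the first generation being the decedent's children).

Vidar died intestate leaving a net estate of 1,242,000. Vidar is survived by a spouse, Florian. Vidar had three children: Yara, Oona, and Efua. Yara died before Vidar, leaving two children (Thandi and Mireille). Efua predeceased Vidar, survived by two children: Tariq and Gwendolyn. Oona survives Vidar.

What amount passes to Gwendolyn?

Florian takes one-third of 1,242,000 = 414,000. The remaining 828,000 passes to the descendants.
The descendants' portion (828,000) is divided at the children's generation into 3 shares of 276,000. Oona takes 276,000. The 2 shares of the deceased (Yara and Efua) are combined into a pool of 552,000.
That pool (552,000) is divided at the grandchildren's generation equally among Thandi, Mireille, Tariq, and Gwendolyn: 138,000 each.

Gwendolyn receives 138,000.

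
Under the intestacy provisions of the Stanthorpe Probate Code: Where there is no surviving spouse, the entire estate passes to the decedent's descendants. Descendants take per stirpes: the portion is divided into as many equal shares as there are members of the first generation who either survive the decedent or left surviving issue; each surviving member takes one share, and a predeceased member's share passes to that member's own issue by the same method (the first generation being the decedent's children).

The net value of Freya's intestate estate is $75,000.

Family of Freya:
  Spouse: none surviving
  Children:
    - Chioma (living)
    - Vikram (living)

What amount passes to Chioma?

Chioma receives $37,500.

The entire $75,000 passes to the descendants.
That amount ($75,000) is divided into 2 shares of $37,500: Chioma and Vikram each take $37,500.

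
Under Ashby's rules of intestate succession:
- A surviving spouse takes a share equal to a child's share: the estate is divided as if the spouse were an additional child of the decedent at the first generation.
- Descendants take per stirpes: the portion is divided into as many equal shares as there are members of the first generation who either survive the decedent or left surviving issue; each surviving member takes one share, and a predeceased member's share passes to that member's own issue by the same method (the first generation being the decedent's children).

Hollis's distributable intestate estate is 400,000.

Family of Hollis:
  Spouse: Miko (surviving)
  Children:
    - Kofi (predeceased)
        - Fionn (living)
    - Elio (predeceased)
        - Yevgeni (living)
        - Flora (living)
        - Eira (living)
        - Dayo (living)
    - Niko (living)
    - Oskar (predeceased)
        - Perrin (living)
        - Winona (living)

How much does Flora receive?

The spouse counts as an additional share at the children's level, so there are 5 primary shares of 80,000. Miko takes one such share (80,000).
The children's combined portion (320,000) is divided into 4 shares of 80,000: Niko takes 80,000; Kofi's 80,000 share passes to Kofi's issue; Elio's 80,000 share passes to Elio's issue; Oskar's 80,000 share passes to Oskar's issue.
Kofi's share (80,000) passes entirely to Fionn.
Elio's share (80,000) is divided into 4 shares of 20,000: Yevgeni, Flora, Eira, and Dayo each take 20,000.
Oskar's share (80,000) is divided into 2 shares of 40,000: Perrin and Winona each take 40,000.

Flora receives 20,000.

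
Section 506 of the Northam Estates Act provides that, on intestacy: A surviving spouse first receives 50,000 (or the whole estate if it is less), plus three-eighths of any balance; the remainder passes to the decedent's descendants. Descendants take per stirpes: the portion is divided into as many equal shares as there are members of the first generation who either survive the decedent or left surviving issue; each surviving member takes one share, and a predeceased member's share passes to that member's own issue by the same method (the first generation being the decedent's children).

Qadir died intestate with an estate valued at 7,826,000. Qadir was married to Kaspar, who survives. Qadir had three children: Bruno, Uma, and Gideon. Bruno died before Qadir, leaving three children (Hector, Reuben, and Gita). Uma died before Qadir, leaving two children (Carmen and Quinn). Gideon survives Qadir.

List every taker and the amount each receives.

Kaspar: 2,966,000; Hector: 540,000; Reuben: 540,000; Gita: 540,000; Carmen: 810,000; Quinn: 810,000; Gideon: 1,620,000

Kaspar first takes 50,000, leaving a balance of 7,776,000. Kaspar then takes three-eighths of the balance (2,916,000), for a total of 2,966,000. The remaining 4,860,000 passes to the descendants.
The descendants' portion (4,860,000) is divided into 3 shares of 1,620,000: Gideon takes 1,620,000; Bruno's 1,620,000 share passes to Bruno's issue; Uma's 1,620,000 share passes to Uma's issue.
Bruno's share (1,620,000) is divided into 3 shares of 540,000: Hector, Reuben, and Gita each take 540,000.
Uma's share (1,620,000) is divided into 2 shares of 810,000: Carmen and Quinn each take 810,000.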